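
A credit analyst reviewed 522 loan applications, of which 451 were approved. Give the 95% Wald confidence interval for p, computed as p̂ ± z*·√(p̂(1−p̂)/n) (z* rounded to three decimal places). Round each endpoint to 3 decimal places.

The sample proportion is 451/522 = 0.86398.
SE(p̂) = √(0.86398·0.13602/522) = 0.015004.
The 95% critical value is z* = 1.960.
Margin of error: 1.960 × 0.015004 = 0.02941.
Interval: 0.86398 ± 0.02941 → (0.835, 0.893).

(0.835, 0.893)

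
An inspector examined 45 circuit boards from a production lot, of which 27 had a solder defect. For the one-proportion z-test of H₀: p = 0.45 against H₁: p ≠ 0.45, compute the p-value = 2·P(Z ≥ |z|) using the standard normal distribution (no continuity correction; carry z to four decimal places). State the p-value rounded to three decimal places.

Sample proportion p̂ = 27/45 = 0.60000.
Under H₀, SE = √(p₀(1−p₀)/n) = √(0.45·0.55/45) = √0.005500000 = 0.074162.
Test statistic (full precision, shown to 4 dp): z = (27/45 − 0.45)/SE₀ ≈ 2.0226.
p-value = 2·P(Z ≥ |z|) with z = 2.0226 → 0.043.

p-value = 0.043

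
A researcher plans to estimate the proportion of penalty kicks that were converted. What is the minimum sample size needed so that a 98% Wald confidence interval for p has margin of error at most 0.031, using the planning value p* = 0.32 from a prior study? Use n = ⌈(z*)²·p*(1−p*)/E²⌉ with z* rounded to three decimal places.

z* = 2.326 at the 98% level.
p*(1−p*) = 0.32·0.68 = 0.2176.
(z*)²·p*(1−p*)/E² = 5.410276·0.2176/0.000961 = 1225.053.
Rounding up, n = 1226.

n = 1226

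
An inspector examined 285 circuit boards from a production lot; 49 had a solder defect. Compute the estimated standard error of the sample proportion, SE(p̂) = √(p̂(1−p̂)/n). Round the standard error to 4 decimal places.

SE = 0.0224

Sample proportion p̂ = 49/285 = 0.17193.
p̂(1−p̂) = 0.142370.
Dividing by n and taking the root: √0.000499544 = 0.0224.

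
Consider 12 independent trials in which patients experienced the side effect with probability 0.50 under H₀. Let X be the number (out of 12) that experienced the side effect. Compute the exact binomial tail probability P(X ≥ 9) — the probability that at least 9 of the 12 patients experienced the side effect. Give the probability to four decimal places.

X ~ Binomial(n=12, p=0.50).
P(X ≥ 9) = C(12,9)·0.50^9·0.50^3 + C(12,10)·0.50^10·0.50^2 + C(12,11)·0.50^11·0.50^1 + C(12,12)·0.50^12·0.50^0.
= 0.053711 + 0.016113 + 0.002930 + 0.000244 = 0.0730.

P = 0.0730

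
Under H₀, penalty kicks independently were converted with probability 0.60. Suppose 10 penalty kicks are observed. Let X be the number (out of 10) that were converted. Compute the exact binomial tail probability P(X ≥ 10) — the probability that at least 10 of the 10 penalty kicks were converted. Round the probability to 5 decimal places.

P = 0.00605

X is binomial with n = 10 and p = 0.60.
P(X ≥ 10) = C(10,10)·0.60^10·0.40^0.
= 0.006047 = 0.00605.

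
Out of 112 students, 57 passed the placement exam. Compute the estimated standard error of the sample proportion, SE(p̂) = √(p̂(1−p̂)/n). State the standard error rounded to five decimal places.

Sample proportion p̂ = 57/112 = 0.50893.
p̂(1−p̂) = 0.249920.
SE = √(0.249920/112) = 0.04724.

SE = 0.04724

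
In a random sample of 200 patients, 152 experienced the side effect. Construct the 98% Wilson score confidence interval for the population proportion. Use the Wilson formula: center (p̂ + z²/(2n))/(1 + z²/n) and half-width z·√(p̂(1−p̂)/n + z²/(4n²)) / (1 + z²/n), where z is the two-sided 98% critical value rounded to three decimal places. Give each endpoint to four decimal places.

(0.6835, 0.8228)

Here p̂ = 152/200 = 0.76000 and z = 2.326 (z² = 5.410276).
Denominator 1 + z²/n = 1 + 5.410276/200 = 1.027051.
Center = (0.76000 + 0.013526)/1.027051 = 0.75315.
Radicand: p̂(1−p̂)/n + z²/(4n²) = 0.000912000 + 0.000033814 = 0.000945814.
Half-width = 2.326·√0.000945814/1.027051 = 0.06965.
CI: 0.75315 ± 0.06965 = (0.6835, 0.8228).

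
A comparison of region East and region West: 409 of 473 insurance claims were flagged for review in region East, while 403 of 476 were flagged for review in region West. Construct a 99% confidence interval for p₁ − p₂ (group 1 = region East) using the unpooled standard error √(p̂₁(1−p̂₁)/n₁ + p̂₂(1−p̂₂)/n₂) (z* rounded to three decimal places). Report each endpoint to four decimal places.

p̂₁ = 409/473 = 0.86469, p̂₂ = 403/476 = 0.84664; p̂₁ − p̂₂ = 0.01805.
Unpooled SE = √(p̂₁(1−p̂₁)/n₁ + p̂₂(1−p̂₂)/n₂) = √(0.000247355 + 0.000272777) = 0.022806.
z* = 2.576 at the 99% level. Margin of error = 0.05875.
Interval: 0.01805 ± 0.05875 → (-0.0407, 0.0768).

(-0.0407, 0.0768)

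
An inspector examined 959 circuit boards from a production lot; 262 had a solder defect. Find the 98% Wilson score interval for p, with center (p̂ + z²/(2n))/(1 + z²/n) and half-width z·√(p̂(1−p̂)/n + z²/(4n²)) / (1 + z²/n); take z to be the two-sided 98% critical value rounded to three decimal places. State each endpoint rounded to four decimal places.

(0.2411, 0.3079)

p̂ = 262/959 = 0.27320; z = 2.326, so z² = 5.410276.
Denominator 1 + z²/n = 1 + 5.410276/959 = 1.005642.
Adjusted center: (0.27320 + z²/(2n))/1.005642 = 0.27447.
Radicand: p̂(1−p̂)/n + z²/(4n²) = 0.000207051 + 0.000001471 = 0.000208522.
Half-width = 2.326·√0.000208522/1.005642 = 0.03340.
Interval: 0.27447 ± 0.03340 → (0.2411, 0.3079).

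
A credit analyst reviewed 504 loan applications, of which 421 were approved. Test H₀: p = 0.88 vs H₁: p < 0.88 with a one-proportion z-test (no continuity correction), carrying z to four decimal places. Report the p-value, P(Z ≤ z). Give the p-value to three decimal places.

p-value = 0.001

With x = 421 successes in n = 504, p̂ = 0.83532.
Null standard error: √(0.88·0.12/504) = √0.000209524 = 0.014475.
Test statistic (full precision, shown to 4 dp): z = (421/504 − 0.88)/SE₀ ≈ -3.0869.
From the standard normal, P(Z ≤ z) = 0.001.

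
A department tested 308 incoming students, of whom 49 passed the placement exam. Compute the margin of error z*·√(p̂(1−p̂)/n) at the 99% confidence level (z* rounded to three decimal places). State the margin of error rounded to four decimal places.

The sample proportion is 49/308 = 0.15909.
SE = √(p̂(1−p̂)/n) = √(0.133781/308) = 0.020841.
The 99% critical value is z* = 2.576.
So ME = 0.0537.

ME = 0.0537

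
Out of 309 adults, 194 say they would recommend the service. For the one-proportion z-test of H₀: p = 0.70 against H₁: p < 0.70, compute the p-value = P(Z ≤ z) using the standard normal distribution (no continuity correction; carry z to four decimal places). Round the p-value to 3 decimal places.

p-value = 0.003

Sample proportion p̂ = 194/309 = 0.62783.
SE₀ = √(0.70·0.30/309) = 0.026069.
z = (p̂ − p₀)/SE = (194/309 − 0.70)/0.026069 ≈ -2.7683.
p-value = P(Z ≤ z) with z = -2.7683 → 0.003.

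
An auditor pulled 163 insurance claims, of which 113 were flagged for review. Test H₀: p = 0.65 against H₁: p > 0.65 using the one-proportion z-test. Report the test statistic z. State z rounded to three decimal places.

z = 1.158

Sample proportion p̂ = 113/163 = 0.69325.
Null standard error: √(0.65·0.35/163) = √0.001395706 = 0.037359.
Test statistic: z = 0.04325/0.037359 = 1.158.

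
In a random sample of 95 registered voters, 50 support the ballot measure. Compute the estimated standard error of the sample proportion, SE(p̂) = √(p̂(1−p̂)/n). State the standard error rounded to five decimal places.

The sample proportion is 50/95 = 0.52632.
p̂(1−p̂) = 0.52632·0.47368 = 0.249307.
SE = √(0.249307/95) = 0.05123.

SE = 0.05123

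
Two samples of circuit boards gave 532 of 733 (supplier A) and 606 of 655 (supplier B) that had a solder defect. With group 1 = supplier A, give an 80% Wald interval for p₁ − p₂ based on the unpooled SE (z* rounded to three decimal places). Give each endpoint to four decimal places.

(-0.2243, -0.1745)

p̂₁ = 0.72578, p̂₂ = 0.92519, so the observed difference is -0.19941.
Unpooled SE = √(p̂₁(1−p̂₁)/n₁ + p̂₂(1−p̂₂)/n₂) = √(0.000271516 + 0.000105668) = 0.019421.
The 80% critical value is z* = 1.282. Margin = 1.282·0.019421 = 0.02490.
Interval: -0.19941 ± 0.02490 → (-0.2243, -0.1745).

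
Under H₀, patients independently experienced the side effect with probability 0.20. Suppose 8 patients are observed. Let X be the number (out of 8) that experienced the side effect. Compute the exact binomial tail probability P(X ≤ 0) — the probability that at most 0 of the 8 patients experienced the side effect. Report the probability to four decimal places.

P = 0.1678

X is binomial with n = 8 and p = 0.20.
P(X ≤ 0) = C(8,0)·0.20^0·0.80^8.
= 0.167772 = 0.1678.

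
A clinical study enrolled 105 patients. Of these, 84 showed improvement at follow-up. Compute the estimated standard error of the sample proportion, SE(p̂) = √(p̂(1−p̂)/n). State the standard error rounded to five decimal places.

p̂ = 84/105 = 0.80000.
p̂(1−p̂) = 0.160000.
SE = √(0.160000/105) = 0.03904.

SE = 0.03904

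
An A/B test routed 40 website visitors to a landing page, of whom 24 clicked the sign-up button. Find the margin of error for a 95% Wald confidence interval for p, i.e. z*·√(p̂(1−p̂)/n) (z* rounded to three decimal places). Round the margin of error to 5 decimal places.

With x = 24 successes in n = 40, p̂ = 0.60000.
SE = √(p̂(1−p̂)/n) = √(0.240000/40) = 0.077460.
z* = 1.960 at the 95% level.
Margin of error = z*·SE = 1.960 × 0.077460 = 0.15182.

ME = 0.15182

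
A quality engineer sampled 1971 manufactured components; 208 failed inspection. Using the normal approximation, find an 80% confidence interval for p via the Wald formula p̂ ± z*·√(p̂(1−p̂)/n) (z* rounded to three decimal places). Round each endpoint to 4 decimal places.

The sample proportion is 208/1971 = 0.10553.
Standard error of p̂: √(0.094394/1971) = √0.000047891 = 0.006920.
For 80% confidence, z* = 1.282.
Margin = 1.282·0.006920 = 0.00887.
CI: 0.10553 ± 0.00887 = (0.0967, 0.1144).

(0.0967, 0.1144)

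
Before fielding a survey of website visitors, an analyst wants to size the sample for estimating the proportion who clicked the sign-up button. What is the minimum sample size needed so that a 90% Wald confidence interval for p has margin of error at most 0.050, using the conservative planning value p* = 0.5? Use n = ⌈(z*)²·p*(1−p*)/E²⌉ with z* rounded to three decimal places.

The 90% critical value is z* = 1.645.
p*(1−p*) = 0.2500.
Required n before rounding: 2.706025 × 0.2500 / 0.050² = 270.602.
Rounding up, n = 271.

n = 271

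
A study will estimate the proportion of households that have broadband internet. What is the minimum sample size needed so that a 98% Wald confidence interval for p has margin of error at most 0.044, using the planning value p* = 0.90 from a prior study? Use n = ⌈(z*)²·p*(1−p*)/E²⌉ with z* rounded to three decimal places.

n = 252

For 98% confidence, z* = 2.326.
p*(1−p*) = 0.0900.
Required n before rounding: 5.410276 × 0.0900 / 0.044² = 251.511.
Rounding up, n = 252.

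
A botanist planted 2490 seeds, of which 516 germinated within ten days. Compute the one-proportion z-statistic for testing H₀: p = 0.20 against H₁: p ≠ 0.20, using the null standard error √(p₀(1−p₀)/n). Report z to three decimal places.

z = 0.902

With x = 516 successes in n = 2490, p̂ = 0.20723.
Under H₀, SE = √(p₀(1−p₀)/n) = √(0.20·0.80/2490) = √0.000064257 = 0.008016.
Test statistic: z = 0.00723/0.008016 = 0.902.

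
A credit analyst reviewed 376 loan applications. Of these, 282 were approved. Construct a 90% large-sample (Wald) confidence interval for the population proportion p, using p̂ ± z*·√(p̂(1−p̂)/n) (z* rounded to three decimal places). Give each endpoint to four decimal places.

(0.7133, 0.7867)

p̂ = 282/376 = 0.75000.
SE(p̂) = √(0.75000·0.25000/376) = 0.022331.
z* = 1.645 at the 90% level.
Margin of error: 1.645 × 0.022331 = 0.03673.
So the interval runs from 0.7133 to 0.7867.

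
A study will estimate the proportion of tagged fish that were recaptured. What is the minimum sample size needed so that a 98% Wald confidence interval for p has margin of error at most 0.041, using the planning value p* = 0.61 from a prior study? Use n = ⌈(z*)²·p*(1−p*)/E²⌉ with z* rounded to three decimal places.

n = 766

The 98% critical value is z* = 2.326.
p*(1−p*) = 0.61·0.39 = 0.2379.
(z*)²·p*(1−p*)/E² = 5.410276·0.2379/0.001681 = 765.678.
⌈765.678⌉ = 766.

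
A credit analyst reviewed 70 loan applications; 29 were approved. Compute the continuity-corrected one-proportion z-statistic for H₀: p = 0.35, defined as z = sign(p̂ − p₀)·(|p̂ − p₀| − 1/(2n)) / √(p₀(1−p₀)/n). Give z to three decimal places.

The sample proportion is 29/70 = 0.41429. p̂ − p₀ = 0.064286.
1/(2n) = 0.007143.
Corrected numerator: |0.064286| − 0.007143 = 0.057143.
Null standard error: √(0.35·0.65/70) = √0.003250000 = 0.057009.
z = +0.057143/0.057009 = 1.002.

z = 1.002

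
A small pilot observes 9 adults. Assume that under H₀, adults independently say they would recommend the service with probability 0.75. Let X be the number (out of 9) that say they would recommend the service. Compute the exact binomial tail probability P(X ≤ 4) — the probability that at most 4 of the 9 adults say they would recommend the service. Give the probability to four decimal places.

X ~ Binomial(n=9, p=0.75).
P(X ≤ 4) = Σ_{j=0}^{4} C(9,j)·0.75^j·0.25^{9−j}.
= 0.000004 + 0.000103 + 0.001236 + 0.008652 + 0.038933 = 0.0489.

P = 0.0489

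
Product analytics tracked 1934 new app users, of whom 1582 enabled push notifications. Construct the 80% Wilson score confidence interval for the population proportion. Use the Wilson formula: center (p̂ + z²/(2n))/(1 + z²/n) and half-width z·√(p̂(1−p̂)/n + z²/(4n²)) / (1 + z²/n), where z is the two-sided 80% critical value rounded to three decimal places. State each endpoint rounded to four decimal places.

p̂ = 1582/1934 = 0.81799; z = 1.282, so z² = 1.643524.
Denominator 1 + z²/n = 1 + 1.643524/1934 = 1.000850.
Center = (0.81799 + 0.000425)/1.000850 = 0.81772.
Radicand: p̂(1−p̂)/n + z²/(4n²) = 0.000076980 + 0.000000110 = 0.000077090.
Half-width = 1.282·√0.000077090/1.000850 = 0.01125.
Interval: 0.81772 ± 0.01125 → (0.8065, 0.8290).

(0.8065, 0.8290)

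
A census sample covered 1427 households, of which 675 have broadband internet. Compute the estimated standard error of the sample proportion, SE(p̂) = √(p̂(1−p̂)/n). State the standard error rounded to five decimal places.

Sample proportion p̂ = 675/1427 = 0.47302.
p̂(1−p̂) = 0.249272.
SE = √(0.249272/1427) = 0.01322.

SE = 0.01322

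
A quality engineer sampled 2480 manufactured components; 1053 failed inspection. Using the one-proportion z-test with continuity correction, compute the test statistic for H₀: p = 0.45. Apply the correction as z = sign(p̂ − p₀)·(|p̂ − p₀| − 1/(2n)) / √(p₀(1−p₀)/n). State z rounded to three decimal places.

z = -2.523

The sample proportion is 1053/2480 = 0.42460. p̂ − p₀ = -0.025403.
Continuity correction 1/(2n) = 1/4960 = 0.000202.
Corrected numerator: |-0.025403| − 0.000202 = 0.025201.
Under H₀, SE = √(p₀(1−p₀)/n) = √(0.45·0.55/2480) = √0.000099798 = 0.009990.
z = (−)0.025201/0.009990 = -2.523.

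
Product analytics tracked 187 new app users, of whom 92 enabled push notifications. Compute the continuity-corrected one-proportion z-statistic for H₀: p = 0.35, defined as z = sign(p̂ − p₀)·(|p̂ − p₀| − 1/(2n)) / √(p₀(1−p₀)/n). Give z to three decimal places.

Sample proportion p̂ = 92/187 = 0.49198. p̂ − p₀ = 0.141979.
Continuity correction 1/(2n) = 1/374 = 0.002674.
Corrected numerator: |0.141979| − 0.002674 = 0.139305.
Under H₀, SE = √(p₀(1−p₀)/n) = √(0.35·0.65/187) = √0.001216578 = 0.034879.
z = +0.139305/0.034879 = 3.994.

z = 3.994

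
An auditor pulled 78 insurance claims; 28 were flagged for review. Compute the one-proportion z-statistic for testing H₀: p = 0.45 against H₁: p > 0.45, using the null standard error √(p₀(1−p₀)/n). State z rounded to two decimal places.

z = -1.62

With x = 28 successes in n = 78, p̂ = 0.35897.
SE₀ = √(0.45·0.55/78) = 0.056330.
z = (0.35897 − 0.45)/0.056330 = -0.09103/0.056330 = -1.62.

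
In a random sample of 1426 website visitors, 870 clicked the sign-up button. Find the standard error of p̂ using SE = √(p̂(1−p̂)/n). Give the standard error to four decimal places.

p̂ = 870/1426 = 0.61010.
p̂(1−p̂) = 0.61010·0.38990 = 0.237878.
Dividing by n and taking the root: √0.000166815 = 0.0129.

SE = 0.0129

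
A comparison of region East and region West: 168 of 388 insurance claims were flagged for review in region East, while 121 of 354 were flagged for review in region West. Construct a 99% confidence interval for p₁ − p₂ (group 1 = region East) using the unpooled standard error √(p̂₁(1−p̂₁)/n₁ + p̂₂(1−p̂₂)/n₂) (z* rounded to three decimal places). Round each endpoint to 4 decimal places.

(-0.0006, 0.1829)

p̂₁ = 168/388 = 0.43299, p̂₂ = 121/354 = 0.34181; p̂₁ − p̂₂ = 0.09118.
Unpooled SE = √(p̂₁(1−p̂₁)/n₁ + p̂₂(1−p̂₂)/n₂) = √(0.000632757 + 0.000635523) = 0.035613.
z* = 2.576 at the 99% level. Margin of error = 0.09174.
CI: 0.09118 ± 0.09174 = (-0.0006, 0.1829).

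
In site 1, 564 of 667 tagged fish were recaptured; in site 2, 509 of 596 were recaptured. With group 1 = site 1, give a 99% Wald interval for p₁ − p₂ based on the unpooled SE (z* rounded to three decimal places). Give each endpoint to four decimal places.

(-0.0603, 0.0434)

p̂₁ = 564/667 = 0.84558, p̂₂ = 509/596 = 0.85403; p̂₁ − p̂₂ = -0.00845.
Unpooled SE = √(p̂₁(1−p̂₁)/n₁ + p̂₂(1−p̂₂)/n₂) = √(0.000195767 + 0.000209169) = 0.020123.
z* = 2.576 at the 99% level. Margin = 2.576·0.020123 = 0.05184.
CI: -0.00845 ± 0.05184 = (-0.0603, 0.0434).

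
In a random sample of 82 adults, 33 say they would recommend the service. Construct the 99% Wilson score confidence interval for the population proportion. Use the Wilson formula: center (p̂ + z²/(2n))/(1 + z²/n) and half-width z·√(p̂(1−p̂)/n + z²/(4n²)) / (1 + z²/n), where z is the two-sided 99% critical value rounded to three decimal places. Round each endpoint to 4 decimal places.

(0.2754, 0.5441)

Here p̂ = 33/82 = 0.40244 and z = 2.576 (z² = 6.635776).
1 + z²/n = 1.080924.
Adjusted center: (0.40244 + z²/(2n))/1.080924 = 0.40974.
Radicand: p̂(1−p̂)/n + z²/(4n²) = 0.002932706 + 0.000246720 = 0.003179426.
Half-width = 2.576·√0.003179426/1.080924 = 0.13438.
So the interval runs from 0.2754 to 0.5441.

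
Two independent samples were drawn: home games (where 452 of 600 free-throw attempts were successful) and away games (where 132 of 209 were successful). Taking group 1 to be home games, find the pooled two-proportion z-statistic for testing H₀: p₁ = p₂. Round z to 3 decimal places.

Sample proportions: p̂₁ = 452/600 = 0.75333 and p̂₂ = 132/209 = 0.63158.
Pooling: p̂ = 584/809 = 0.72188.
SE = √[p̂(1−p̂)(1/n₁+1/n₂)] = √[0.72188·0.27812·(1/600+1/209)] ≈ 0.035989.
z = 0.12175/0.035989 = 3.383.

z = 3.383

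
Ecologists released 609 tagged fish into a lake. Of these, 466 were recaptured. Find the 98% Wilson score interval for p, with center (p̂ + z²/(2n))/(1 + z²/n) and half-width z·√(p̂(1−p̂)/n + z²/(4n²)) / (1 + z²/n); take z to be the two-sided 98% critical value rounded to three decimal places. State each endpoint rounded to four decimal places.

p̂ = 466/609 = 0.76519; z = 2.326, so z² = 5.410276.
1 + z²/n = 1.008884.
Adjusted center: (0.76519 + z²/(2n))/1.008884 = 0.76285.
Radicand: p̂(1−p̂)/n + z²/(4n²) = 0.000295033 + 0.000003647 = 0.000298680.
Half-width = 2.326·√0.000298680/1.008884 = 0.03984.
So the interval runs from 0.7230 to 0.8027.

(0.7230, 0.8027)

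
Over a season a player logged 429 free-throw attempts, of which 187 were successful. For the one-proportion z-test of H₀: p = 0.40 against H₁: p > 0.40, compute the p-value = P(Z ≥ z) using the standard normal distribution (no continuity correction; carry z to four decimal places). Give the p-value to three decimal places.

p-value = 0.065

The sample proportion is 187/429 = 0.43590.
SE₀ = √(0.40·0.60/429) = 0.023652.
z = (p̂ − p₀)/SE = (187/429 − 0.40)/0.023652 ≈ 1.5177.
p-value = P(Z ≥ z) with z = 1.5177 → 0.065.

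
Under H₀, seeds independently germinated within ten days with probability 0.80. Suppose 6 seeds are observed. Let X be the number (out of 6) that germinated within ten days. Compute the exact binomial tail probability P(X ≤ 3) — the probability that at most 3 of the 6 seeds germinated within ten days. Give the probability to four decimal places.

X is binomial with n = 6 and p = 0.80.
P(X ≤ 3) = C(6,0)·0.80^0·0.20^6 + C(6,1)·0.80^1·0.20^5 + C(6,2)·0.80^2·0.20^4 + C(6,3)·0.80^3·0.20^3.
= 0.000064 + 0.001536 + 0.015360 + 0.081920 = 0.0989.

P = 0.0989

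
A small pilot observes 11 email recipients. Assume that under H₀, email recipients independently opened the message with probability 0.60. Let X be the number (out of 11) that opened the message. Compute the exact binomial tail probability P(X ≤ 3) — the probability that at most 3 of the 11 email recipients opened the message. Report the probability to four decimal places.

X is binomial with n = 11 and p = 0.60.
P(X ≤ 3) = C(11,0)·0.60^0·0.40^11 + C(11,1)·0.60^1·0.40^10 + C(11,2)·0.60^2·0.40^9 + C(11,3)·0.60^3·0.40^8.
= 0.000042 + 0.000692 + 0.005190 + 0.023357 = 0.0293.

P = 0.0293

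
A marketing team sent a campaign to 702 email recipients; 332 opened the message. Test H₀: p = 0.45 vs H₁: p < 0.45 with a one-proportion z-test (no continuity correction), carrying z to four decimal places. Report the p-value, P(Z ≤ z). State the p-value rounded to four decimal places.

With x = 332 successes in n = 702, p̂ = 0.47293.
Null standard error: √(0.45·0.55/702) = √0.000352564 = 0.018777.
Test statistic (full precision, shown to 4 dp): z = (332/702 − 0.45)/SE₀ ≈ 1.2214.
From the standard normal, P(Z ≤ z) = 0.8890.

p-value = 0.8890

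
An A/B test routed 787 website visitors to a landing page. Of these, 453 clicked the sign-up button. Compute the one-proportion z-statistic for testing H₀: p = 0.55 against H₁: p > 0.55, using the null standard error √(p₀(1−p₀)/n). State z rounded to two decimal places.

With x = 453 successes in n = 787, p̂ = 0.57560.
Null standard error: √(0.55·0.45/787) = √0.000314485 = 0.017734.
z = (p̂ − p₀)/SE = (0.57560 − 0.55)/0.017734 = 1.44.

z = 1.44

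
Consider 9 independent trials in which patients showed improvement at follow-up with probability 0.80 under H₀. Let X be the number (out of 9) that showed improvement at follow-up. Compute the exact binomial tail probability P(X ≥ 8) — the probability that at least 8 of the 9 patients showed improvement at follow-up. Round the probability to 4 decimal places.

P = 0.4362

X ~ Binomial(n=9, p=0.80).
P(X ≥ 8) = C(9,8)·0.80^8·0.20^1 + C(9,9)·0.80^9·0.20^0.
= 0.301990 + 0.134218 = 0.4362.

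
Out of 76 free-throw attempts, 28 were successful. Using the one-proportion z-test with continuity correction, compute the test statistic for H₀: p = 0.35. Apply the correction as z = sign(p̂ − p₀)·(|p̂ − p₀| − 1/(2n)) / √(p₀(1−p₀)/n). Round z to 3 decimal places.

z = 0.216

The sample proportion is 28/76 = 0.36842. p̂ − p₀ = 0.018421.
1/(2n) = 0.006579.
Corrected numerator: |0.018421| − 0.006579 = 0.011842.
Under H₀, SE = √(p₀(1−p₀)/n) = √(0.35·0.65/76) = √0.002993421 = 0.054712.
z = (+)0.011842/0.054712 = 0.216.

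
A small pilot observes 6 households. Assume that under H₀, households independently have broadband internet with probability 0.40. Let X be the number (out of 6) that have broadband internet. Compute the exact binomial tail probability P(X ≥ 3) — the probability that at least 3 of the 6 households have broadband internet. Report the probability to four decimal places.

P = 0.4557

X ~ Binomial(n=6, p=0.40).
P(X ≥ 3) = C(6,3)·0.40^3·0.60^3 + C(6,4)·0.40^4·0.60^2 + C(6,5)·0.40^5·0.60^1 + C(6,6)·0.40^6·0.60^0.
= 0.276480 + 0.138240 + 0.036864 + 0.004096 = 0.4557.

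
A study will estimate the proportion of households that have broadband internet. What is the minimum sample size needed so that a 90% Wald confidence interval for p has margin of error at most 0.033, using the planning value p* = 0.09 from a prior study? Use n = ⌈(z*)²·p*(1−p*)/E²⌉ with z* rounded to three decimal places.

z* = 1.645 at the 90% level.
p*(1−p*) = 0.0819.
Required n before rounding: 2.706025 × 0.0819 / 0.033² = 203.511.
⌈203.511⌉ = 204.

n = 204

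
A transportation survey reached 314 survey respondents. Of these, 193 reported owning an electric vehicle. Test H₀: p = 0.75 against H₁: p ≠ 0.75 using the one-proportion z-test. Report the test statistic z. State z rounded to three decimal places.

z = -5.539

With x = 193 successes in n = 314, p̂ = 0.61465.
Null standard error: √(0.75·0.25/314) = √0.000597134 = 0.024436.
z = (p̂ − p₀)/SE = (0.61465 − 0.75)/0.024436 = -5.539.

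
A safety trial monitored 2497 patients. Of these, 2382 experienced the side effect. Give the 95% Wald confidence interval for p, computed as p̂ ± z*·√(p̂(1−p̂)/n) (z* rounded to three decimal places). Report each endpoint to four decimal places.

The sample proportion is 2382/2497 = 0.95394.
SE = √(p̂(1−p̂)/n) = √(0.043934/2497) = 0.004195.
The 95% critical value is z* = 1.960.
Margin of error: 1.960 × 0.004195 = 0.00822.
CI: 0.95394 ± 0.00822 = (0.9457, 0.9622).

(0.9457, 0.9622)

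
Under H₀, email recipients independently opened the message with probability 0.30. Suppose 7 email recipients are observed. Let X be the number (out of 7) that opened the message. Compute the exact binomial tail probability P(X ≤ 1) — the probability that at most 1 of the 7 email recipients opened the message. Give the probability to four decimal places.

P = 0.3294

X is binomial with n = 7 and p = 0.30.
P(X ≤ 1) = C(7,0)·0.30^0·0.70^7 + C(7,1)·0.30^1·0.70^6.
= 0.082354 + 0.247063 = 0.3294.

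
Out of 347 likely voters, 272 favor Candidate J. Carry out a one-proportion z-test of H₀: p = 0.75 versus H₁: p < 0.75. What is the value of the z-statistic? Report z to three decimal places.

Sample proportion p̂ = 272/347 = 0.78386.
Under H₀, SE = √(p₀(1−p₀)/n) = √(0.75·0.25/347) = √0.000540346 = 0.023245.
z = (0.78386 − 0.75)/0.023245 = 0.03386/0.023245 = 1.457.

z = 1.457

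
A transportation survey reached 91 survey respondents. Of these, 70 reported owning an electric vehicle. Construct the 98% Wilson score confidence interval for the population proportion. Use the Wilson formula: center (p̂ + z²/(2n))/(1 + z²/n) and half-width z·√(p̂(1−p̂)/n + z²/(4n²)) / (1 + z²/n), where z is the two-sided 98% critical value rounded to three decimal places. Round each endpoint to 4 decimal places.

(0.6532, 0.8551)

Here p̂ = 70/91 = 0.76923 and z = 2.326 (z² = 5.410276).
1 + z²/n = 1.059454.
Adjusted center: (0.76923 + z²/(2n))/1.059454 = 0.75412.
Radicand: p̂(1−p̂)/n + z²/(4n²) = 0.001950712 + 0.000163334 = 0.002114046.
Half-width = 2.326·√0.002114046/1.059454 = 0.10095.
CI: 0.75412 ± 0.10095 = (0.6532, 0.8551).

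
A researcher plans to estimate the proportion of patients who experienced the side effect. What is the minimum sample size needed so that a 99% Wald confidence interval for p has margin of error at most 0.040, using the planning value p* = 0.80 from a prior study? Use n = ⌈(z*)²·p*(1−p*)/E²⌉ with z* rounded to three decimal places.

For 99% confidence, z* = 2.576.
p*(1−p*) = 0.80·0.20 = 0.1600.
(z*)²·p*(1−p*)/E² = 6.635776·0.1600/0.001600 = 663.578.
Rounding up, n = 664.

n = 664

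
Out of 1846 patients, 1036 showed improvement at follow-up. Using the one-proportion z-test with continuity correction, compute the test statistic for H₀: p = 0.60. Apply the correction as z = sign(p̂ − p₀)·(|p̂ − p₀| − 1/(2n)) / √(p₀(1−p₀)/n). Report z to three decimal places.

The sample proportion is 1036/1846 = 0.56121. p̂ − p₀ = -0.038787.
1/(2n) = 0.000271.
Corrected numerator: |-0.038787| − 0.000271 = 0.038516.
Under H₀, SE = √(p₀(1−p₀)/n) = √(0.60·0.40/1846) = √0.000130011 = 0.011402.
z = −0.038516/0.011402 = -3.378.

z = -3.378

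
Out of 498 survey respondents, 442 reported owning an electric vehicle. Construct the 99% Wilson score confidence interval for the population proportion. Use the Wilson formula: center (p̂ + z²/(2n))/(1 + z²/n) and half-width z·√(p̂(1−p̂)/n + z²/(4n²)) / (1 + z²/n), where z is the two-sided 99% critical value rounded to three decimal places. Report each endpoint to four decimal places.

Here p̂ = 442/498 = 0.88755 and z = 2.576 (z² = 6.635776).
1 + z²/n = 1.013325.
Center = (0.88755 + 0.006662)/1.013325 = 0.88245.
Radicand: p̂(1−p̂)/n + z²/(4n²) = 0.000200411 + 0.000006689 = 0.000207100.
Half-width = z·√(radicand)/denom = 2.576·0.014391/1.013325 = 0.03658.
Interval: 0.88245 ± 0.03658 → (0.8459, 0.9190).

(0.8459, 0.9190)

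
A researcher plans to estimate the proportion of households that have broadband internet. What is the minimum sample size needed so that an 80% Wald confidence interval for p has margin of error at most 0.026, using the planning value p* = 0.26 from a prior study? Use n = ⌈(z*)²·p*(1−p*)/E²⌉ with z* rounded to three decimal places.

The 80% critical value is z* = 1.282.
p*(1−p*) = 0.1924.
Required n before rounding: 1.643524 × 0.1924 / 0.026² = 467.772.
Rounding up, n = 468.

n = 468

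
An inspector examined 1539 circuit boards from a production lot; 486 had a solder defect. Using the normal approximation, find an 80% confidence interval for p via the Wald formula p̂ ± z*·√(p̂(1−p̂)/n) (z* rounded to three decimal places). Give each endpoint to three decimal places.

(0.301, 0.331)

With x = 486 successes in n = 1539, p̂ = 0.31579.
SE(p̂) = √(0.31579·0.68421/1539) = 0.011849.
The 80% critical value is z* = 1.282.
Margin of error: 1.282 × 0.011849 = 0.01519.
CI: 0.31579 ± 0.01519 = (0.301, 0.331).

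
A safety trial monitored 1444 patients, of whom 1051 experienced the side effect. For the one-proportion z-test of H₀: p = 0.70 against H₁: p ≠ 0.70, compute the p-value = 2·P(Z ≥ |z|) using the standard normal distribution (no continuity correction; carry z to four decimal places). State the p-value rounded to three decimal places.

With x = 1051 successes in n = 1444, p̂ = 0.72784.
SE₀ = √(0.70·0.30/1444) = 0.012059.
z = (p̂ − p₀)/SE = (1051/1444 − 0.70)/0.012059 ≈ 2.3085.
p-value = 2·P(Z ≥ |z|) with z = 2.3085 → 0.021.

p-value = 0.021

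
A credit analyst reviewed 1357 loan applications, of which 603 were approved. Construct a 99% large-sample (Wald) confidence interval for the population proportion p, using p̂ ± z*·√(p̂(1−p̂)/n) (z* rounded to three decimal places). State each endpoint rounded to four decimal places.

The sample proportion is 603/1357 = 0.44436.
SE(p̂) = √(0.44436·0.55564/1357) = 0.013489.
The 99% critical value is z* = 2.576.
Margin = 2.576·0.013489 = 0.03475.
So the interval runs from 0.4096 to 0.4791.

(0.4096, 0.4791)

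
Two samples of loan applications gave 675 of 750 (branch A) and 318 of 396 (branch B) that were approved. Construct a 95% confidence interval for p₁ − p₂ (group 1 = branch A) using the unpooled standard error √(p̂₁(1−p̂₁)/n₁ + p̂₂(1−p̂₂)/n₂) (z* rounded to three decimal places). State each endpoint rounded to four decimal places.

p̂₁ = 0.90000, p̂₂ = 0.80303, so the observed difference is 0.09697.
Unpooled SE = √(p̂₁(1−p̂₁)/n₁ + p̂₂(1−p̂₂)/n₂) = √(0.000120000 + 0.000399426) = 0.022791.
The 95% critical value is z* = 1.960. Margin = 1.960·0.022791 = 0.04467.
So the interval runs from 0.0523 to 0.1416.

(0.0523, 0.1416)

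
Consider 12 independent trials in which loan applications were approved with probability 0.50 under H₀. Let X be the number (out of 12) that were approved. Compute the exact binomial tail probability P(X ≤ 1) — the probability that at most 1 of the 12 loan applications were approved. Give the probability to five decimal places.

P = 0.00317

X is binomial with n = 12 and p = 0.50.
P(X ≤ 1) = C(12,0)·0.50^0·0.50^12 + C(12,1)·0.50^1·0.50^11.
= 0.000244 + 0.002930 = 0.00317.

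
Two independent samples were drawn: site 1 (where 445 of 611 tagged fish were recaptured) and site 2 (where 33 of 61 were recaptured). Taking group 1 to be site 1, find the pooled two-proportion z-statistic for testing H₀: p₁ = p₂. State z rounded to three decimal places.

z = 3.079

p̂₁ = 445/611 = 0.72831, p̂₂ = 33/61 = 0.54098.
Pooled p̂ = (445+33)/(611+61) = 478/672 = 0.71131.
Pooled SE = √[0.2053483·0.01803010] ≈ 0.060848.
z = 0.18733/0.060848 = 3.079.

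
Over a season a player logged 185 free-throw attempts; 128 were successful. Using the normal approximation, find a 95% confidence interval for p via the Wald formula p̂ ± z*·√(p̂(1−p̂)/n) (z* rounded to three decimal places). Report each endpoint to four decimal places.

(0.6254, 0.7584)

p̂ = 128/185 = 0.69189.
SE(p̂) = √(0.69189·0.30811/185) = 0.033946.
z* = 1.960 at the 95% level.
Margin = 1.960·0.033946 = 0.06653.
So the interval runs from 0.6254 to 0.7584.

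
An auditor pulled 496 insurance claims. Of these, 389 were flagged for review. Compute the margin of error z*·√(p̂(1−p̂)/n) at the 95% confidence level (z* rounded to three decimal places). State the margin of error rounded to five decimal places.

Sample proportion p̂ = 389/496 = 0.78427.
SE = √(p̂(1−p̂)/n) = √(0.169188/496) = 0.018469.
For 95% confidence, z* = 1.960.
So ME = 0.03620.

ME = 0.03620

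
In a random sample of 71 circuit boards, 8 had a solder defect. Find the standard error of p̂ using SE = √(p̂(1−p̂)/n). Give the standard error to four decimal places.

p̂ = 8/71 = 0.11268.
p̂(1−p̂) = 0.099983.
Dividing by n and taking the root: √0.001408211 = 0.0375.

SE = 0.0375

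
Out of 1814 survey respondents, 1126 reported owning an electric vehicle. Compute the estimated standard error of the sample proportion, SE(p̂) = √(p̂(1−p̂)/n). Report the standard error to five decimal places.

SE = 0.01139

The sample proportion is 1126/1814 = 0.62073.
p̂(1−p̂) = 0.62073·0.37927 = 0.235424.
SE = √(0.235424/1814) = √0.000129782 = 0.01139.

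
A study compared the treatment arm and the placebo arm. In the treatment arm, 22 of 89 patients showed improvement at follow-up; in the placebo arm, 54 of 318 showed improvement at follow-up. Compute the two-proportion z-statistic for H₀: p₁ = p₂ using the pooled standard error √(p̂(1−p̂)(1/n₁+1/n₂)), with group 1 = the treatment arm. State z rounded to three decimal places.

z = 1.656

Sample proportions: p̂₁ = 22/89 = 0.24719 and p̂₂ = 54/318 = 0.16981.
Pooling: p̂ = 76/407 = 0.18673.
SE = √[p̂(1−p̂)(1/n₁+1/n₂)] = √[0.18673·0.81327·(1/89+1/318)] ≈ 0.046732.
z = 0.07738/0.046732 = 1.656.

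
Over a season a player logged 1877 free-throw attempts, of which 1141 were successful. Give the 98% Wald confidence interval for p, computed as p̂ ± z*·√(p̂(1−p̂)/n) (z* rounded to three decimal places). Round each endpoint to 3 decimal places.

The sample proportion is 1141/1877 = 0.60788.
Standard error of p̂: √(0.238361/1877) = √0.000126990 = 0.011269.
z* = 2.326 at the 98% level.
Margin of error: 2.326 × 0.011269 = 0.02621.
So the interval runs from 0.582 to 0.634.

(0.582, 0.634)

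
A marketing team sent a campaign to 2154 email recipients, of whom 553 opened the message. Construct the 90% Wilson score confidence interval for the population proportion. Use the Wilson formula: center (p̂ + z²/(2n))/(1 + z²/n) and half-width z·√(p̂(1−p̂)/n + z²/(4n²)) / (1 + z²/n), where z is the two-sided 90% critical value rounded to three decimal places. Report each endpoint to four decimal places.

p̂ = 553/2154 = 0.25673; z = 1.645, so z² = 2.706025.
1 + z²/n = 1.001256.
Center = (0.25673 + 0.000628)/1.001256 = 0.25704.
Radicand: p̂(1−p̂)/n + z²/(4n²) = 0.000088589 + 0.000000146 = 0.000088735.
Half-width = 1.645·√0.000088735/1.001256 = 0.01548.
Interval: 0.25704 ± 0.01548 → (0.2416, 0.2725).

(0.2416, 0.2725)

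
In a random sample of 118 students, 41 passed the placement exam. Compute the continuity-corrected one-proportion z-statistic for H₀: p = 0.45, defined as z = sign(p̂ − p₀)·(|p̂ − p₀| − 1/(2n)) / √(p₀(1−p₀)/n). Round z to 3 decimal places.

p̂ = 41/118 = 0.34746. p̂ − p₀ = -0.102542.
1/(2n) = 0.004237.
Corrected numerator: |-0.102542| − 0.004237 = 0.098305.
Null standard error: √(0.45·0.55/118) = √0.002097458 = 0.045798.
z = (−)0.098305/0.045798 = -2.146.

z = -2.146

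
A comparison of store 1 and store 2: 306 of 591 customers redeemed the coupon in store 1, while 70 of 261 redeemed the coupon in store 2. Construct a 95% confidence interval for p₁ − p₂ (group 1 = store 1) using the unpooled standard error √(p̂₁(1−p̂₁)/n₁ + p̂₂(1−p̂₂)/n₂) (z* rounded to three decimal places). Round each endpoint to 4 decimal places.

p̂₁ = 0.51777, p̂₂ = 0.26820, so the observed difference is 0.24957.
SE = √(0.000422478 + 0.000751986) = √0.001174464 = 0.034270.
z* = 1.960 at the 95% level. Margin = 1.960·0.034270 = 0.06717.
So the interval runs from 0.1824 to 0.3167.

(0.1824, 0.3167)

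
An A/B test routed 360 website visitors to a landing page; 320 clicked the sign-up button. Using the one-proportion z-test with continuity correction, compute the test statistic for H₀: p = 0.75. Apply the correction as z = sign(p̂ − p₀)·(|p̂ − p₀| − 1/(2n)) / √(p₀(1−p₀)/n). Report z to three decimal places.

p̂ = 320/360 = 0.88889. p̂ − p₀ = 0.138889.
1/(2n) = 0.001389.
Corrected numerator: |0.138889| − 0.001389 = 0.137500.
Null standard error: √(0.75·0.25/360) = √0.000520833 = 0.022822.
z = +0.137500/0.022822 = 6.025.

z = 6.025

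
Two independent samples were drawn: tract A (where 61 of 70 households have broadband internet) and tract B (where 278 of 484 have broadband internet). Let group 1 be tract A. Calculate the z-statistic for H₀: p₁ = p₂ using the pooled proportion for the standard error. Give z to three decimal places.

Sample proportions: p̂₁ = 61/70 = 0.87143 and p̂₂ = 278/484 = 0.57438.
Pooled p̂ = (61+278)/(70+484) = 339/554 = 0.61191.
SE = √[p̂(1−p̂)(1/n₁+1/n₂)] = √[0.61191·0.38809·(1/70+1/484)] ≈ 0.062315.
z = 0.29705/0.062315 = 4.767.

z = 4.767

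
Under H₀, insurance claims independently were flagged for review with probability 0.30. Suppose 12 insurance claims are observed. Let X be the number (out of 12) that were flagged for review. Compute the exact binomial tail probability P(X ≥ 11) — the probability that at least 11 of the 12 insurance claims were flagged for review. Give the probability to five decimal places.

X is binomial with n = 12 and p = 0.30.
P(X ≥ 11) = C(12,11)·0.30^11·0.70^1 + C(12,12)·0.30^12·0.70^0.
= 0.000015 + 0.000001 = 0.00002.

P = 0.00002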